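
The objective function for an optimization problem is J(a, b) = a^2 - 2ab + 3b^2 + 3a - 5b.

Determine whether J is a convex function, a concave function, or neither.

convex

J is quadratic, so its Hessian is the constant matrix H = [[2, -2], [-2, 6]].
det(H) = 8, tr(H) = 8.
det(H) > 0 and tr(H) > 0, so H is positive definite everywhere: convex.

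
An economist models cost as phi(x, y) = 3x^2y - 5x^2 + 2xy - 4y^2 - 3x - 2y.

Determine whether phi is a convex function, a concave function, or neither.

neither

The term 3x^2y is cubic, so the Hessian is not constant.
∂²phi/∂x² = 6y - 10, which takes both signs as y varies (negative for sufficiently negative y). A diagonal entry of the Hessian changing sign means the Hessian is neither positive- nor negative-semidefinite on all of R^2.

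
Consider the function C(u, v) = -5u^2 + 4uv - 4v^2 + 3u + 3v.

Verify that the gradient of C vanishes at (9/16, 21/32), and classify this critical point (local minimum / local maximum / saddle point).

local maximum

∇C = (-10u + 4v + 3, 4u - 8v + 3); substituting (9/16, 21/32) gives ∇C = (0, 0), so (9/16, 21/32) is indeed a critical point.
The Hessian of C is constant: H = [[-10, 4], [4, -8]].
det(H) = (-10)·(-8) − 4² = 64.
det(H) > 0 and tr(H) = -18 < 0, so H is negative definite and the point is a local maximum.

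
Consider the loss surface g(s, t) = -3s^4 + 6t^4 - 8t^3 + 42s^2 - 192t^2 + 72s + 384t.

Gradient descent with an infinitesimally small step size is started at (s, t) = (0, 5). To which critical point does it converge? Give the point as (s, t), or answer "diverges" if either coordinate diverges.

g is separable, so gradient descent decouples: s follows -∂g/∂s, t follows -∂g/∂t.
∂g/∂s = -12(s - 3)(s + 1)(s + 2); at s=0 this is 72, so s decreases.
∂g/∂t = 24(t - 4)(t - 1)(t + 4); at t=5 this is 864, so t decreases.
s converges to its nearest critical value -1 (a local min of the s-part); t converges to 4. The iterate converges to (-1, 4).

(-1, 4)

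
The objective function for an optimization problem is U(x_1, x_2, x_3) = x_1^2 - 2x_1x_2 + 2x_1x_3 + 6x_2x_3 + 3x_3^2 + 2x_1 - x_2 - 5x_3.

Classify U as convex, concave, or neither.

U is quadratic, so its Hessian is the constant matrix H = [[2, -2, 2], [-2, 0, 6], [2, 6, 6]].
Leading principal minors: 2, -4, -144.
Neither pattern holds ⇒ H is indefinite ⇒ neither convex nor concave.

neither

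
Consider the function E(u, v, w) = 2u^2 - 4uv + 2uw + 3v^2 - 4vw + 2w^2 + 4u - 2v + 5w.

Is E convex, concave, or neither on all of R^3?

convex

E is quadratic, so its Hessian is the constant matrix H = [[4, -4, 2], [-4, 6, -4], [2, -4, 4]].
Leading principal minors: 4, 8, 8.
All positive ⇒ H ≻ 0 ⇒ convex.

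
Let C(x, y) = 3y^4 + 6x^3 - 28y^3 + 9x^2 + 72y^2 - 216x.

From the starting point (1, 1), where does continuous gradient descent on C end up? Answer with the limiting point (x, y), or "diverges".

C is separable, so gradient descent decouples: x follows -∂C/∂x, y follows -∂C/∂y.
∂C/∂x = 18(x - 3)(x + 4); at x=1 this is -180, so x increases.
∂C/∂y = 12y(y - 4)(y - 3); at y=1 this is 72, so y decreases.
x converges to its nearest critical value 3 (a local min of the x-part); y converges to 0. The iterate converges to (3, 0).

(3, 0)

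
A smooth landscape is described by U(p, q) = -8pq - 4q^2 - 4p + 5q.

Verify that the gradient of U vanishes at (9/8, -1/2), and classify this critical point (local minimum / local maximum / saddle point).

saddle point

∇U = (-8q - 4, -8p - 8q + 5); substituting (9/8, -1/2) gives ∇U = (0, 0), so (9/8, -1/2) is indeed a critical point.
The Hessian of U is constant: H = [[0, -8], [-8, -8]].
det(H) = 0·(-8) − (-8)² = -64.
Since det(H) < 0, H is indefinite and the critical point is a saddle point.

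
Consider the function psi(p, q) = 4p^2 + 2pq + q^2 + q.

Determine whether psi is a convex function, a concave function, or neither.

convex

psi is quadratic, so its Hessian is the constant matrix H = [[8, 2], [2, 2]].
det(H) = 12, tr(H) = 10.
det(H) > 0 and tr(H) > 0, so H is positive definite everywhere: convex.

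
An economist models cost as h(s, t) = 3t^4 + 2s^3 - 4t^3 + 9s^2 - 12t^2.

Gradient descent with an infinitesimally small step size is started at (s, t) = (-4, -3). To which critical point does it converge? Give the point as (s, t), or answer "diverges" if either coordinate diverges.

diverges

h is separable, so gradient descent decouples: s follows -∂h/∂s, t follows -∂h/∂t.
∂h/∂s = 6s(s + 3); at s=-4 this is 24, so s decreases.
∂h/∂t = 12t(t - 2)(t + 1); at t=-3 this is -360, so t increases.
The s-coordinate has no critical point in that direction and runs off to infinity.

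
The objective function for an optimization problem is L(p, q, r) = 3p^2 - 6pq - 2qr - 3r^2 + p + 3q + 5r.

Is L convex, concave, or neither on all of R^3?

neither

L is quadratic, so its Hessian is the constant matrix H = [[6, -6, 0], [-6, 0, -2], [0, -2, -6]].
Leading principal minors: 6, -36, 192.
Neither pattern holds ⇒ H is indefinite ⇒ neither convex nor concave.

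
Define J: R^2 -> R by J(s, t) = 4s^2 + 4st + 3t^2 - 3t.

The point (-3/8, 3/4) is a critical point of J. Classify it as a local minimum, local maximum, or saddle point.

The Hessian of J is constant: H = [[8, 4], [4, 6]].
det(H) = 8·6 − 4² = 32.
det(H) > 0 and tr(H) = 14 > 0, so H is positive definite and the point is a local minimum.

local minimum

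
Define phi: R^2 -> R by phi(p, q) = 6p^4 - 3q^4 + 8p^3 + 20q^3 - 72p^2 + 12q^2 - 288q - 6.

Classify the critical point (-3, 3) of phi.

local minimum

The mixed partial ∂²phi/∂p∂q is 0, so the Hessian at any point is diag(phi_pp, phi_qq) = diag(24(3p^2 + 2p - 6), 12(-3q^2 + 10q + 2)).
At (-3, 3): H = diag(360, 60).
Both eigenvalues are positive, so H is positive definite: a local minimum.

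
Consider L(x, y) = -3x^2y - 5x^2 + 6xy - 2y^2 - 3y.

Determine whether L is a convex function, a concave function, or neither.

neither

The term -3x^2y is cubic, so the Hessian is not constant.
∂²L/∂x² = -6y - 10, which takes both signs as y varies (negative for sufficiently large y). A diagonal entry of the Hessian changing sign means the Hessian is neither positive- nor negative-semidefinite on all of R^2.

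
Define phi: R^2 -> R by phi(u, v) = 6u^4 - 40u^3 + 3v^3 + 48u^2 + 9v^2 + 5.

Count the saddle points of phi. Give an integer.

phi separates as a function of u plus a function of v, so ∇phi=0 decouples.
∂phi/∂u = 24u(u - 4)(u - 1) = 0 at u ∈ {0, 1, 4}; ∂phi/∂v = 9v(v + 2) = 0 at v ∈ {-2, 0}.
The Hessian is diagonal: diag(phi_uu, phi_vv). Second derivatives: phi_uu(0)=96, phi_uu(1)=-72, phi_uu(4)=288; phi_vv(-2)=-18, phi_vv(0)=18.
Saddle points occur where the two diagonal entries have opposite signs: (0, -2), (1, 0), (4, -2). Count: 3.

3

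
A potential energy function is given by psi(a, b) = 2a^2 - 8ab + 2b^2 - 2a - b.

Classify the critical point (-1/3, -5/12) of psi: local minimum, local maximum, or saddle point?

saddle point

The Hessian of psi is constant: H = [[4, -8], [-8, 4]].
det(H) = 4·4 − (-8)² = -48.
Since det(H) < 0, H is indefinite and the critical point is a saddle point.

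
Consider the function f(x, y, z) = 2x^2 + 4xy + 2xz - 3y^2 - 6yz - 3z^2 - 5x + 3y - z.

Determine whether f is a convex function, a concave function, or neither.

neither

f is quadratic, so its Hessian is the constant matrix H = [[4, 4, 2], [4, -6, -6], [2, -6, -6]].
Leading principal minors: 4, -40, 24.
Neither pattern holds ⇒ H is indefinite ⇒ neither convex nor concave.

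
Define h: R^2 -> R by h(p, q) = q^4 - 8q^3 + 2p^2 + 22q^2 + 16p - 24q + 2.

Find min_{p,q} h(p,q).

-39

h(p,q) separates as A(p) + B(q) + 2, so its minimum is min A + min B + 2.
A'(p) = 4p + 16 vanishes at p ∈ {-4}; B'(q) = 4(q - 3)(q - 2)(q - 1) vanishes at q ∈ {1, 2, 3}.
Local minima of A (where A''>0): A(-4)=-32. Local minima of B: B(1)=-9, B(3)=-9.
So the global minimum of h is A(-4) + B(1) + 2 = -32 − 9 + 2 = -39, attained at (-4, 1).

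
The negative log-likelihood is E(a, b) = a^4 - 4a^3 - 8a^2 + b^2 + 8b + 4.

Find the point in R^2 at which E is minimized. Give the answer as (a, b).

(4, -4)

E(a,b) separates as P(a) + Q(b) + 4, so its minimum is min P + min Q + 4.
P'(a) = 4a(a - 4)(a + 1) vanishes at a ∈ {-1, 0, 4}; Q'(b) = 2b + 8 vanishes at b ∈ {-4}.
Local minima of P (where P''>0): P(-1)=-3, P(4)=-128. Local minima of Q: Q(-4)=-16.
So the global minimum of E is P(4) + Q(-4) + 4 = -128 − 16 + 4 = -140, attained at (4, -4).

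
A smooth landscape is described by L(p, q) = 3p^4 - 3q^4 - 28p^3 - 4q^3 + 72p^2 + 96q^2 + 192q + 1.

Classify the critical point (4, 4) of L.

The mixed partial ∂²L/∂p∂q is 0, so the Hessian at any point is diag(L_pp, L_qq) = diag(12(3p^2 - 14p + 12), 12(-3q^2 - 2q + 16)).
At (4, 4): H = diag(48, -480).
The eigenvalues have opposite signs, so H is indefinite: a saddle point.

saddle point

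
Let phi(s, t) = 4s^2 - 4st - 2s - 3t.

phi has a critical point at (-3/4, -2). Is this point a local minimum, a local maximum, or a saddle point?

The Hessian of phi is constant: H = [[8, -4], [-4, 0]].
det(H) = 8·0 − (-4)² = -16.
Since det(H) < 0, H is indefinite and the critical point is a saddle point.

saddle point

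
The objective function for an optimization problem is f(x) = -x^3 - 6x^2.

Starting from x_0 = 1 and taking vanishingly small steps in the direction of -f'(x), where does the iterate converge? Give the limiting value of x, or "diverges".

f'(x) = -3x(x + 4), so f'(1) = -15.
Gradient descent moves in the -f' direction, i.e. x is increasing.
There is no critical point above x=1, and f' keeps the same sign, so the iterate runs off to +∞.

diverges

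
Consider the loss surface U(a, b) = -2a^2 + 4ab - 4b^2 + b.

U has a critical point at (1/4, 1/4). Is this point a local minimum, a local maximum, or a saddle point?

The Hessian of U is constant: H = [[-4, 4], [4, -8]].
det(H) = (-4)·(-8) − 4² = 16.
det(H) > 0 and tr(H) = -12 < 0, so H is negative definite and the point is a local maximum.

local maximum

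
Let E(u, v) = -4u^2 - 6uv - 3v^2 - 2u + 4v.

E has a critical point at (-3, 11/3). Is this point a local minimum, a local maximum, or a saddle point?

local maximum

The Hessian of E is constant: H = [[-8, -6], [-6, -6]].
det(H) = (-8)·(-6) − (-6)² = 12.
det(H) > 0 and tr(H) = -14 < 0, so H is negative definite and the point is a local maximum.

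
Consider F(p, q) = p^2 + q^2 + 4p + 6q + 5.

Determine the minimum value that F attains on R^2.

-8

F(p,q) separates as A(p) + B(q) + 5, so its minimum is min A + min B + 5.
A'(p) = 2p + 4 vanishes at p ∈ {-2}; B'(q) = 2q + 6 vanishes at q ∈ {-3}.
Local minima of A (where A''>0): A(-2)=-4. Local minima of B: B(-3)=-9.
So the global minimum of F is A(-2) + B(-3) + 5 = -4 − 9 + 5 = -8, attained at (-2, -3).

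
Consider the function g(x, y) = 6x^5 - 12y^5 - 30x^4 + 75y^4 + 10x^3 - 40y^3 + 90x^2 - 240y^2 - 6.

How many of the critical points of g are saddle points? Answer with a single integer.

g separates as a function of x plus a function of y, so ∇g=0 decouples.
∂g/∂x = 30x(x - 3)(x - 2)(x + 1) = 0 at x ∈ {-1, 0, 2, 3}; ∂g/∂y = -60y(y - 4)(y - 2)(y + 1) = 0 at y ∈ {-1, 0, 2, 4}.
The Hessian is diagonal: diag(g_xx, g_yy). Second derivatives: g_xx(-1)=-360, g_xx(0)=180, g_xx(2)=-180, g_xx(3)=360; g_yy(-1)=900, g_yy(0)=-480, g_yy(2)=720, g_yy(4)=-2400.
Saddle points occur where the two diagonal entries have opposite signs: (-1, -1), (-1, 2), (0, 0), (0, 4), (2, -1), (2, 2), (3, 0), (3, 4). Count: 8.

8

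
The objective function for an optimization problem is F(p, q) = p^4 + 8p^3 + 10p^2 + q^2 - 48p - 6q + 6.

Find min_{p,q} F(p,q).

-32

F(p,q) separates as A(p) + B(q) + 6, so its minimum is min A + min B + 6.
A'(p) = 4(p - 1)(p + 3)(p + 4) vanishes at p ∈ {-4, -3, 1}; B'(q) = 2q - 6 vanishes at q ∈ {3}.
Local minima of A (where A''>0): A(-4)=96, A(1)=-29. Local minima of B: B(3)=-9.
So the global minimum of F is A(1) + B(3) + 6 = -29 − 9 + 6 = -32, attained at (1, 3).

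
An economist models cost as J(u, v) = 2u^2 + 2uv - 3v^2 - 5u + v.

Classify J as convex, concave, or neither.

J is quadratic, so its Hessian is the constant matrix H = [[4, 2], [2, -6]].
det(H) = -28, tr(H) = -2.
det(H) < 0, so H is indefinite: neither convex nor concave.

neither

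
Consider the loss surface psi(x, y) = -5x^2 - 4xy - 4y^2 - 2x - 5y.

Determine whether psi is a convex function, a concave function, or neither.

concave

psi is quadratic, so its Hessian is the constant matrix H = [[-10, -4], [-4, -8]].
det(H) = 64, tr(H) = -18.
det(H) > 0 and tr(H) < 0, so H is negative definite everywhere: concave.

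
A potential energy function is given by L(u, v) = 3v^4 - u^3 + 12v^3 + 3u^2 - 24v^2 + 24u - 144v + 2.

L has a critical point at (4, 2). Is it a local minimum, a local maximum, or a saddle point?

saddle point

The mixed partial ∂²L/∂u∂v is 0, so the Hessian at any point is diag(L_uu, L_vv) = diag(6(-u + 1), 12(3v^2 + 6v - 4)).
At (4, 2): H = diag(-18, 240).
The eigenvalues have opposite signs, so H is indefinite: a saddle point.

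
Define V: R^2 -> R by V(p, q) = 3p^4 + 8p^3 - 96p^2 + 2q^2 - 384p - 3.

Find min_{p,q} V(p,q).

-1795

V(p,q) separates as A(p) + B(q) − 3, so its minimum is min A + min B − 3.
A'(p) = 12(p - 4)(p + 2)(p + 4) vanishes at p ∈ {-4, -2, 4}; B'(q) = 4q vanishes at q ∈ {0}.
Local minima of A (where A''>0): A(-4)=256, A(4)=-1792. Local minima of B: B(0)=0.
So the global minimum of V is A(4) + B(0) − 3 = -1792 + 0 − 3 = -1795, attained at (4, 0).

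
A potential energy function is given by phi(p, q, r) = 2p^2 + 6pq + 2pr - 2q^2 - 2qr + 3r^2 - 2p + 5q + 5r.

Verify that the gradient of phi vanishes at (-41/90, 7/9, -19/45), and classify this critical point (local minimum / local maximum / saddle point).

saddle point

∇phi = (4p + 6q + 2r - 2, 6p - 4q - 2r + 5, 2p - 2q + 6r + 5); substituting (-41/90, 7/9, -19/45) gives ∇phi = (0, 0, 0), so (-41/90, 7/9, -19/45) is indeed a critical point.
The Hessian is constant: H = [[4, 6, 2], [6, -4, -2], [2, -2, 6]].
Leading principal minors: Δ₁ = 4, Δ₂ = -52, Δ₃ = -360.
The minors fit neither the all-positive nor the alternating-sign pattern, so H is indefinite: a saddle point.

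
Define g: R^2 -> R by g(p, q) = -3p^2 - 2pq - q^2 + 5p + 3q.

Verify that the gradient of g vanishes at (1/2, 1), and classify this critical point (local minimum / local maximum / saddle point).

local maximum

∇g = (-6p - 2q + 5, -2p - 2q + 3); substituting (1/2, 1) gives ∇g = (0, 0), so (1/2, 1) is indeed a critical point.
The Hessian of g is constant: H = [[-6, -2], [-2, -2]].
det(H) = (-6)·(-2) − (-2)² = 8.
det(H) > 0 and tr(H) = -8 < 0, so H is negative definite and the point is a local maximum.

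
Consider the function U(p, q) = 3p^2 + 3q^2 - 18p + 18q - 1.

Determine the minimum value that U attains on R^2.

-55

U(p,q) separates as A(p) + B(q) − 1, so its minimum is min A + min B − 1.
A'(p) = 6p - 18 vanishes at p ∈ {3}; B'(q) = 6q + 18 vanishes at q ∈ {-3}.
Local minima of A (where A''>0): A(3)=-27. Local minima of B: B(-3)=-27.
So the global minimum of U is A(3) + B(-3) − 1 = -27 − 27 − 1 = -55, attained at (3, -3).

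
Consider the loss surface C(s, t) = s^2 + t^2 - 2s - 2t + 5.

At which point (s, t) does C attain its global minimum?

C(s,t) separates as P(s) + Q(t) + 5, so its minimum is min P + min Q + 5.
P'(s) = 2s - 2 vanishes at s ∈ {1}; Q'(t) = 2(t - 1) vanishes at t ∈ {1}.
Local minima of P (where P''>0): P(1)=-1. Local minima of Q: Q(1)=-1.
So the global minimum of C is P(1) + Q(1) + 5 = -1 − 1 + 5 = 3, attained at (1, 1).

(1, 1)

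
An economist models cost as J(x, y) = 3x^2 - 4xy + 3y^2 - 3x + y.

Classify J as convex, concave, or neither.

convex

J is quadratic, so its Hessian is the constant matrix H = [[6, -4], [-4, 6]].
det(H) = 20, tr(H) = 12.
det(H) > 0 and tr(H) > 0, so H is positive definite everywhere: convex.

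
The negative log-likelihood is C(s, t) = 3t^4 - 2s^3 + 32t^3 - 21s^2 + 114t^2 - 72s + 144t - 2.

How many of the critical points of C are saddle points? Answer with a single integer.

C separates as a function of s plus a function of t, so ∇C=0 decouples.
∂C/∂s = -6(s + 3)(s + 4) = 0 at s ∈ {-4, -3}; ∂C/∂t = 12(t + 1)(t + 3)(t + 4) = 0 at t ∈ {-4, -3, -1}.
The Hessian is diagonal: diag(C_ss, C_tt). Second derivatives: C_ss(-4)=6, C_ss(-3)=-6; C_tt(-4)=36, C_tt(-3)=-24, C_tt(-1)=72.
Saddle points occur where the two diagonal entries have opposite signs: (-4, -3), (-3, -4), (-3, -1). Count: 3.

3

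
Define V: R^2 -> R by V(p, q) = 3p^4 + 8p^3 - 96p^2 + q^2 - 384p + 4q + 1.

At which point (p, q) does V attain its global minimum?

V(p,q) separates as A(p) + B(q) + 1, so its minimum is min A + min B + 1.
A'(p) = 12(p - 4)(p + 2)(p + 4) vanishes at p ∈ {-4, -2, 4}; B'(q) = 2q + 4 vanishes at q ∈ {-2}.
Local minima of A (where A''>0): A(-4)=256, A(4)=-1792. Local minima of B: B(-2)=-4.
So the global minimum of V is A(4) + B(-2) + 1 = -1792 − 4 + 1 = -1795, attained at (4, -2).

(4, -2)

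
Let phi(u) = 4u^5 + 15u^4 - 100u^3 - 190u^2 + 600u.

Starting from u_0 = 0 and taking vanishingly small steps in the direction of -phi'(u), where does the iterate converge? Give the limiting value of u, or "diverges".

phi'(u) = 20(u - 3)(u - 1)(u + 2)(u + 5), so phi'(0) = 600.
Gradient descent moves in the -phi' direction, i.e. u is decreasing.
The nearest critical point in that direction is u = -2, where phi'' = 900 > 0 (a local minimum). The iterate converges there.

-2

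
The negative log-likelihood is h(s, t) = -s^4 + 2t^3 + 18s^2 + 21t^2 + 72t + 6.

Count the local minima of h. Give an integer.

1

h separates as a function of s plus a function of t, so ∇h=0 decouples.
∂h/∂s = -4s(s - 3)(s + 3) = 0 at s ∈ {-3, 0, 3}; ∂h/∂t = 6(t + 3)(t + 4) = 0 at t ∈ {-4, -3}.
The Hessian is diagonal: diag(h_ss, h_tt). Second derivatives: h_ss(-3)=-72, h_ss(0)=36, h_ss(3)=-72; h_tt(-4)=-6, h_tt(-3)=6.
Local minima occur where both diagonal entries positive: (0, -3). Count: 1.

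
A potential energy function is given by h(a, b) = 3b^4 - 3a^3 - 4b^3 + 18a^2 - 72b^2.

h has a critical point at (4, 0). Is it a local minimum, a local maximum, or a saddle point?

The mixed partial ∂²h/∂a∂b is 0, so the Hessian at any point is diag(h_aa, h_bb) = diag(18(-a + 2), 12(3b^2 - 2b - 12)).
At (4, 0): H = diag(-36, -144).
Both eigenvalues are negative, so H is negative definite: a local maximum.

local maximum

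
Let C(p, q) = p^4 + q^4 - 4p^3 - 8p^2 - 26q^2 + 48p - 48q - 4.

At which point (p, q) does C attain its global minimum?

C(p,q) separates as A(p) + B(q) − 4, so its minimum is min A + min B − 4.
A'(p) = 4(p - 3)(p - 2)(p + 2) vanishes at p ∈ {-2, 2, 3}; B'(q) = 4(q - 4)(q + 1)(q + 3) vanishes at q ∈ {-3, -1, 4}.
Local minima of A (where A''>0): A(-2)=-80, A(3)=45. Local minima of B: B(-3)=-9, B(4)=-352.
So the global minimum of C is A(-2) + B(4) − 4 = -80 − 352 − 4 = -436, attained at (-2, 4).

(-2, 4)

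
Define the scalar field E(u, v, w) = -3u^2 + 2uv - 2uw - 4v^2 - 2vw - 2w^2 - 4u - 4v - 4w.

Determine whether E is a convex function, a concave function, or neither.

E is quadratic, so its Hessian is the constant matrix H = [[-6, 2, -2], [2, -8, -2], [-2, -2, -4]].
Leading principal minors: -6, 44, -104.
Signs alternate −, +, − ⇒ H ≺ 0 ⇒ concave.

concave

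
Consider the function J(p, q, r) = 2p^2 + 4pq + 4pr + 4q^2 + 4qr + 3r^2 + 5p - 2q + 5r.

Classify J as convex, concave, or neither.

J is quadratic, so its Hessian is the constant matrix H = [[4, 4, 4], [4, 8, 4], [4, 4, 6]].
Leading principal minors: 4, 16, 32.
All positive ⇒ H ≻ 0 ⇒ convex.

convex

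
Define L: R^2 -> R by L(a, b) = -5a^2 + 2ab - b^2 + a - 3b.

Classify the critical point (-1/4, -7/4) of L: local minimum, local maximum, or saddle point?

The Hessian of L is constant: H = [[-10, 2], [2, -2]].
det(H) = (-10)·(-2) − 2² = 16.
det(H) > 0 and tr(H) = -12 < 0, so H is negative definite and the point is a local maximum.

local maximum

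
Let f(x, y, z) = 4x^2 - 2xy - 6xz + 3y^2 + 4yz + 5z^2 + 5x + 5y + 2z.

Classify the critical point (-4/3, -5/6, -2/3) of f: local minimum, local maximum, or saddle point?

local minimum

The Hessian is constant: H = [[8, -2, -6], [-2, 6, 4], [-6, 4, 10]].
Leading principal minors: Δ₁ = 8, Δ₂ = 44, Δ₃ = 192.
All leading minors are positive, so H is positive definite: a local minimum.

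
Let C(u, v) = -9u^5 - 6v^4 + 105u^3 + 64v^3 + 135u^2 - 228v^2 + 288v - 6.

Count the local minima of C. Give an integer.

C separates as a function of u plus a function of v, so ∇C=0 decouples.
∂C/∂u = -45u(u - 3)(u + 1)(u + 2) = 0 at u ∈ {-2, -1, 0, 3}; ∂C/∂v = -24(v - 4)(v - 3)(v - 1) = 0 at v ∈ {1, 3, 4}.
The Hessian is diagonal: diag(C_uu, C_vv). Second derivatives: C_uu(-2)=450, C_uu(-1)=-180, C_uu(0)=270, C_uu(3)=-2700; C_vv(1)=-144, C_vv(3)=48, C_vv(4)=-72.
Local minima occur where both diagonal entries positive: (-2, 3), (0, 3). Count: 2.

2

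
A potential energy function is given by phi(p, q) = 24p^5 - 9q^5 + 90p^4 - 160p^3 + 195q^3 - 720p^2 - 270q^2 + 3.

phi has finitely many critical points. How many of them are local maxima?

4

phi separates as a function of p plus a function of q, so ∇phi=0 decouples.
∂phi/∂p = 120p(p - 2)(p + 2)(p + 3) = 0 at p ∈ {-3, -2, 0, 2}; ∂phi/∂q = -45q(q - 3)(q - 1)(q + 4) = 0 at q ∈ {-4, 0, 1, 3}.
The Hessian is diagonal: diag(phi_pp, phi_qq). Second derivatives: phi_pp(-3)=-1800, phi_pp(-2)=960, phi_pp(0)=-1440, phi_pp(2)=4800; phi_qq(-4)=6300, phi_qq(0)=-540, phi_qq(1)=450, phi_qq(3)=-1890.
Local maxima occur where both diagonal entries negative: (-3, 0), (-3, 3), (0, 0), (0, 3). Count: 4.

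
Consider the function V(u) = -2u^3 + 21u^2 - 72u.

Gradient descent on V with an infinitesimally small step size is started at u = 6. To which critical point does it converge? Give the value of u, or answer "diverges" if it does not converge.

V'(u) = -6(u - 4)(u - 3), so V'(6) = -36.
Gradient descent moves in the -V' direction, i.e. u is increasing.
There is no critical point above u=6, and V' keeps the same sign, so the iterate runs off to +∞.

diverges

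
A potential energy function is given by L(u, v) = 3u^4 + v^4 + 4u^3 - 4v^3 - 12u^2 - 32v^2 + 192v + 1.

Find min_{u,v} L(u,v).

-799

L(u,v) separates as P(u) + Q(v) + 1, so its minimum is min P + min Q + 1.
P'(u) = 12u(u - 1)(u + 2) vanishes at u ∈ {-2, 0, 1}; Q'(v) = 4(v - 4)(v - 3)(v + 4) vanishes at v ∈ {-4, 3, 4}.
Local minima of P (where P''>0): P(-2)=-32, P(1)=-5. Local minima of Q: Q(-4)=-768, Q(4)=256.
So the global minimum of L is P(-2) + Q(-4) + 1 = -32 − 768 + 1 = -799, attained at (-2, -4).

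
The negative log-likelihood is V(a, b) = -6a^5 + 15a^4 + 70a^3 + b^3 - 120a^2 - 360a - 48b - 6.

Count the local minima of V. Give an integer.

V separates as a function of a plus a function of b, so ∇V=0 decouples.
∂V/∂a = -30(a - 3)(a - 2)(a + 1)(a + 2) = 0 at a ∈ {-2, -1, 2, 3}; ∂V/∂b = 3(b - 4)(b + 4) = 0 at b ∈ {-4, 4}.
The Hessian is diagonal: diag(V_aa, V_bb). Second derivatives: V_aa(-2)=600, V_aa(-1)=-360, V_aa(2)=360, V_aa(3)=-600; V_bb(-4)=-24, V_bb(4)=24.
Local minima occur where both diagonal entries positive: (-2, 4), (2, 4). Count: 2.

2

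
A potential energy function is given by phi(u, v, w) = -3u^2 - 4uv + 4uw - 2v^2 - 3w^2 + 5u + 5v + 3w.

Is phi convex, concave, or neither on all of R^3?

phi is quadratic, so its Hessian is the constant matrix H = [[-6, -4, 4], [-4, -4, 0], [4, 0, -6]].
Leading principal minors: -6, 8, 16.
Neither pattern holds ⇒ H is indefinite ⇒ neither convex nor concave.

neither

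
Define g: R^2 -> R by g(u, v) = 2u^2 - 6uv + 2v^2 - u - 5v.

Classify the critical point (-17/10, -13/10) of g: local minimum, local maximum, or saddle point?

The Hessian of g is constant: H = [[4, -6], [-6, 4]].
det(H) = 4·4 − (-6)² = -20.
Since det(H) < 0, H is indefinite and the critical point is a saddle point.

saddle point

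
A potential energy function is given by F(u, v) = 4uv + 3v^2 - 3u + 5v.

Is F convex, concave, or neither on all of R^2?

neither

F is quadratic, so its Hessian is the constant matrix H = [[0, 4], [4, 6]].
det(H) = -16, tr(H) = 6.
det(H) < 0, so H is indefinite: neither convex nor concave.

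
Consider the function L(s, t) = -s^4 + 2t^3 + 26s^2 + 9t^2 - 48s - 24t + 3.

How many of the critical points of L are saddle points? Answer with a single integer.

L separates as a function of s plus a function of t, so ∇L=0 decouples.
∂L/∂s = -4(s - 3)(s - 1)(s + 4) = 0 at s ∈ {-4, 1, 3}; ∂L/∂t = 6(t - 1)(t + 4) = 0 at t ∈ {-4, 1}.
The Hessian is diagonal: diag(L_ss, L_tt). Second derivatives: L_ss(-4)=-140, L_ss(1)=40, L_ss(3)=-56; L_tt(-4)=-30, L_tt(1)=30.
Saddle points occur where the two diagonal entries have opposite signs: (-4, 1), (1, -4), (3, 1). Count: 3.

3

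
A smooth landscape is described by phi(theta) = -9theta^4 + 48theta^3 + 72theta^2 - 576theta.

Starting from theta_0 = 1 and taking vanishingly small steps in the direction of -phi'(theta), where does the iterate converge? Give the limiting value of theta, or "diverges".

phi'(theta) = -36(theta - 4)(theta - 2)(theta + 2), so phi'(1) = -324.
Gradient descent moves in the -phi' direction, i.e. theta is increasing.
The nearest critical point in that direction is theta = 2, where phi'' = 288 > 0 (a local minimum). The iterate converges there.

2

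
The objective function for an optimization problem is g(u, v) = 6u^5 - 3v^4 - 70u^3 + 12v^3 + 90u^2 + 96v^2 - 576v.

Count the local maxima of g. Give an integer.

g separates as a function of u plus a function of v, so ∇g=0 decouples.
∂g/∂u = 30u(u - 2)(u - 1)(u + 3) = 0 at u ∈ {-3, 0, 1, 2}; ∂g/∂v = -12(v - 4)(v - 3)(v + 4) = 0 at v ∈ {-4, 3, 4}.
The Hessian is diagonal: diag(g_uu, g_vv). Second derivatives: g_uu(-3)=-1800, g_uu(0)=180, g_uu(1)=-120, g_uu(2)=300; g_vv(-4)=-672, g_vv(3)=84, g_vv(4)=-96.
Local maxima occur where both diagonal entries negative: (-3, -4), (-3, 4), (1, -4), (1, 4). Count: 4.

4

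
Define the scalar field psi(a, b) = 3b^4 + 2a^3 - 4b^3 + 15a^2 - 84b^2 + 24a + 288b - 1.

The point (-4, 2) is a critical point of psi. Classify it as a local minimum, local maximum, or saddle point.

local maximum

The mixed partial ∂²psi/∂a∂b is 0, so the Hessian at any point is diag(psi_aa, psi_bb) = diag(6(2a + 5), 12(3b^2 - 2b - 14)).
At (-4, 2): H = diag(-18, -72).
Both eigenvalues are negative, so H is negative definite: a local maximum.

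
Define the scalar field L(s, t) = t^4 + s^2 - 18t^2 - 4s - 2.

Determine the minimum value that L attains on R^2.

-87

L(s,t) separates as P(s) + Q(t) − 2, so its minimum is min P + min Q − 2.
P'(s) = 2s - 4 vanishes at s ∈ {2}; Q'(t) = 4t(t - 3)(t + 3) vanishes at t ∈ {-3, 0, 3}.
Local minima of P (where P''>0): P(2)=-4. Local minima of Q: Q(-3)=-81, Q(3)=-81.
So the global minimum of L is P(2) + Q(-3) − 2 = -4 − 81 − 2 = -87, attained at (2, -3).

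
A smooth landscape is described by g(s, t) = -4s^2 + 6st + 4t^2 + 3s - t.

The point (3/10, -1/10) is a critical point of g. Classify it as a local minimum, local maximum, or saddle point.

The Hessian of g is constant: H = [[-8, 6], [6, 8]].
det(H) = (-8)·8 − 6² = -100.
Since det(H) < 0, H is indefinite and the critical point is a saddle point.

saddle point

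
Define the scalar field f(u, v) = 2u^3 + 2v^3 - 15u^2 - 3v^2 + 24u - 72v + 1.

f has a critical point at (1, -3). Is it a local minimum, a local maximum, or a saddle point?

local maximum

The mixed partial ∂²f/∂u∂v is 0, so the Hessian at any point is diag(f_uu, f_vv) = diag(6(2u - 5), 6(2v - 1)).
At (1, -3): H = diag(-18, -42).
Both eigenvalues are negative, so H is negative definite: a local maximum.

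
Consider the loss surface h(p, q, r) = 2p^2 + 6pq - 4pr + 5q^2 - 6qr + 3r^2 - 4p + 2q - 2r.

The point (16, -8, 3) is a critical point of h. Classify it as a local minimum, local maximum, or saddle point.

The Hessian is constant: H = [[4, 6, -4], [6, 10, -6], [-4, -6, 6]].
Leading principal minors: Δ₁ = 4, Δ₂ = 4, Δ₃ = 8.
All leading minors are positive, so H is positive definite: a local minimum.

local minimum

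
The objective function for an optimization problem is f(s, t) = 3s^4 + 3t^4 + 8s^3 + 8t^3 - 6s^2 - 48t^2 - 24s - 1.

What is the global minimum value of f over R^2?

f(s,t) separates as P(s) + Q(t) − 1, so its minimum is min P + min Q − 1.
P'(s) = 12(s - 1)(s + 1)(s + 2) vanishes at s ∈ {-2, -1, 1}; Q'(t) = 12t(t - 2)(t + 4) vanishes at t ∈ {-4, 0, 2}.
Local minima of P (where P''>0): P(-2)=8, P(1)=-19. Local minima of Q: Q(-4)=-512, Q(2)=-80.
So the global minimum of f is P(1) + Q(-4) − 1 = -19 − 512 − 1 = -532, attained at (1, -4).

-532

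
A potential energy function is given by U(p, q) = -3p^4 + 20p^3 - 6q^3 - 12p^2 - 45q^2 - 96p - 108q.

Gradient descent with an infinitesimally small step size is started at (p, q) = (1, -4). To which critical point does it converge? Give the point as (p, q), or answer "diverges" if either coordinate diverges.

(2, -3)

U is separable, so gradient descent decouples: p follows -∂U/∂p, q follows -∂U/∂q.
∂U/∂p = -12(p - 4)(p - 2)(p + 1); at p=1 this is -72, so p increases.
∂U/∂q = -18(q + 2)(q + 3); at q=-4 this is -36, so q increases.
p converges to its nearest critical value 2 (a local min of the p-part); q converges to -3. The iterate converges to (2, -3).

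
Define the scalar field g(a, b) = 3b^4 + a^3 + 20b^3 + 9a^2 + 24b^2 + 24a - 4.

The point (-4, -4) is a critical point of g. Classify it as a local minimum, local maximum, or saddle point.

saddle point

The mixed partial ∂²g/∂a∂b is 0, so the Hessian at any point is diag(g_aa, g_bb) = diag(6(a + 3), 12(3b^2 + 10b + 4)).
At (-4, -4): H = diag(-6, 144).
The eigenvalues have opposite signs, so H is indefinite: a saddle point.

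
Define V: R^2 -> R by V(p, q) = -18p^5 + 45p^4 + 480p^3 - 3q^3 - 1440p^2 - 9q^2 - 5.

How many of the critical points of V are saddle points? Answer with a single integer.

4

V separates as a function of p plus a function of q, so ∇V=0 decouples.
∂V/∂p = -90p(p - 4)(p - 2)(p + 4) = 0 at p ∈ {-4, 0, 2, 4}; ∂V/∂q = -9q(q + 2) = 0 at q ∈ {-2, 0}.
The Hessian is diagonal: diag(V_pp, V_qq). Second derivatives: V_pp(-4)=17280, V_pp(0)=-2880, V_pp(2)=2160, V_pp(4)=-5760; V_qq(-2)=18, V_qq(0)=-18.
Saddle points occur where the two diagonal entries have opposite signs: (-4, 0), (0, -2), (2, 0), (4, -2). Count: 4.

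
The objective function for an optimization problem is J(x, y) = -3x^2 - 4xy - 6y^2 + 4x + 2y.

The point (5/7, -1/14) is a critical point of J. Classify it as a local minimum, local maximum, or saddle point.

local maximum

The Hessian of J is constant: H = [[-6, -4], [-4, -12]].
det(H) = (-6)·(-12) − (-4)² = 56.
det(H) > 0 and tr(H) = -18 < 0, so H is negative definite and the point is a local maximum.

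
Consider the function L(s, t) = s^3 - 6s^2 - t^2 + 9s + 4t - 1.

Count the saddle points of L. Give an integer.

1

L separates as a function of s plus a function of t, so ∇L=0 decouples.
∂L/∂s = 3(s - 3)(s - 1) = 0 at s ∈ {1, 3}; ∂L/∂t = -2(t - 2) = 0 at t ∈ {2}.
The Hessian is diagonal: diag(L_ss, L_tt). Second derivatives: L_ss(1)=-6, L_ss(3)=6; L_tt(2)=-2.
Saddle points occur where the two diagonal entries have opposite signs: (3, 2). Count: 1.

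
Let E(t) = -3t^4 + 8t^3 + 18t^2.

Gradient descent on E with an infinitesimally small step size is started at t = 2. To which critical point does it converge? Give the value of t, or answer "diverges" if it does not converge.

E'(t) = -12t(t - 3)(t + 1), so E'(2) = 72.
Gradient descent moves in the -E' direction, i.e. t is decreasing.
The nearest critical point in that direction is t = 0, where E'' = 36 > 0 (a local minimum). The iterate converges there.

0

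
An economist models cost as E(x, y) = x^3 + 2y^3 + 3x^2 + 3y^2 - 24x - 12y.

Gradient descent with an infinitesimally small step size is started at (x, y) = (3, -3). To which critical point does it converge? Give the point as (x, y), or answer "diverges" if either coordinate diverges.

E is separable, so gradient descent decouples: x follows -∂E/∂x, y follows -∂E/∂y.
∂E/∂x = 3(x - 2)(x + 4); at x=3 this is 21, so x decreases.
∂E/∂y = 6(y - 1)(y + 2); at y=-3 this is 24, so y decreases.
The y-coordinate has no critical point in that direction and runs off to infinity.

diverges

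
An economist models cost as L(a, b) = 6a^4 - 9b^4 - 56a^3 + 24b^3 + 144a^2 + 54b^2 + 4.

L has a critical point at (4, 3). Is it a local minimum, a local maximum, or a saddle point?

saddle point

The mixed partial ∂²L/∂a∂b is 0, so the Hessian at any point is diag(L_aa, L_bb) = diag(24(3a^2 - 14a + 12), 36(-3b^2 + 4b + 3)).
At (4, 3): H = diag(96, -432).
The eigenvalues have opposite signs, so H is indefinite: a saddle point.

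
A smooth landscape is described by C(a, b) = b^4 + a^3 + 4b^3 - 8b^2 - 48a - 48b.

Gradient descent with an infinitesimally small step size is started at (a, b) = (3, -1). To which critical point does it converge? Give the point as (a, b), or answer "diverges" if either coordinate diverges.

C is separable, so gradient descent decouples: a follows -∂C/∂a, b follows -∂C/∂b.
∂C/∂a = 3(a - 4)(a + 4); at a=3 this is -21, so a increases.
∂C/∂b = 4(b - 2)(b + 2)(b + 3); at b=-1 this is -24, so b increases.
a converges to its nearest critical value 4 (a local min of the a-part); b converges to 2. The iterate converges to (4, 2).

(4, 2)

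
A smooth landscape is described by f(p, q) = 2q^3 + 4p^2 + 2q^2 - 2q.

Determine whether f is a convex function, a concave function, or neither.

neither

The term 2q^3 is cubic, so the Hessian is not constant.
∂²f/∂q² = 12q + 4, which takes both signs as q varies (negative for sufficiently negative q). A diagonal entry of the Hessian changing sign means the Hessian is neither positive- nor negative-semidefinite on all of R^2.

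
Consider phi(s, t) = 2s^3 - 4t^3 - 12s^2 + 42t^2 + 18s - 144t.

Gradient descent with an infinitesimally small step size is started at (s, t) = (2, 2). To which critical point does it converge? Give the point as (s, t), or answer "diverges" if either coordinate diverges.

(3, 3)

phi is separable, so gradient descent decouples: s follows -∂phi/∂s, t follows -∂phi/∂t.
∂phi/∂s = 6(s - 3)(s - 1); at s=2 this is -6, so s increases.
∂phi/∂t = -12(t - 4)(t - 3); at t=2 this is -24, so t increases.
s converges to its nearest critical value 3 (a local min of the s-part); t converges to 3. The iterate converges to (3, 3).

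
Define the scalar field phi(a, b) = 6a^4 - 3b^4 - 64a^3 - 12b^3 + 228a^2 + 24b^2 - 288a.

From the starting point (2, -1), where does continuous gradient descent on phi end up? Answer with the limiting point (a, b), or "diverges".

phi is separable, so gradient descent decouples: a follows -∂phi/∂a, b follows -∂phi/∂b.
∂phi/∂a = 24(a - 4)(a - 3)(a - 1); at a=2 this is 48, so a decreases.
∂phi/∂b = -12b(b - 1)(b + 4); at b=-1 this is -72, so b increases.
a converges to its nearest critical value 1 (a local min of the a-part); b converges to 0. The iterate converges to (1, 0).

(1, 0)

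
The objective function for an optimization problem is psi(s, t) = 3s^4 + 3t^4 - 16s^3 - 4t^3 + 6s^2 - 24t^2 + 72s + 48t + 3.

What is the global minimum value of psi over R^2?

-156

psi(s,t) separates as P(s) + Q(t) + 3, so its minimum is min P + min Q + 3.
P'(s) = 12(s - 3)(s - 2)(s + 1) vanishes at s ∈ {-1, 2, 3}; Q'(t) = 12(t - 2)(t - 1)(t + 2) vanishes at t ∈ {-2, 1, 2}.
Local minima of P (where P''>0): P(-1)=-47, P(3)=81. Local minima of Q: Q(-2)=-112, Q(2)=16.
So the global minimum of psi is P(-1) + Q(-2) + 3 = -47 − 112 + 3 = -156, attained at (-1, -2).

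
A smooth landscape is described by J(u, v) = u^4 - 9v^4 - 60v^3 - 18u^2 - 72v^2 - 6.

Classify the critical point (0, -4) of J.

The mixed partial ∂²J/∂u∂v is 0, so the Hessian at any point is diag(J_uu, J_vv) = diag(12(u^2 - 3), -36(3v^2 + 10v + 4)).
At (0, -4): H = diag(-36, -432).
Both eigenvalues are negative, so H is negative definite: a local maximum.

local maximum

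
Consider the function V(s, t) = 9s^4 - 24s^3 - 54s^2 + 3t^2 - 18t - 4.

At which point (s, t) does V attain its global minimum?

V(s,t) separates as P(s) + Q(t) − 4, so its minimum is min P + min Q − 4.
P'(s) = 36s(s - 3)(s + 1) vanishes at s ∈ {-1, 0, 3}; Q'(t) = 6(t - 3) vanishes at t ∈ {3}.
Local minima of P (where P''>0): P(-1)=-21, P(3)=-405. Local minima of Q: Q(3)=-27.
So the global minimum of V is P(3) + Q(3) − 4 = -405 − 27 − 4 = -436, attained at (3, 3).

(3, 3)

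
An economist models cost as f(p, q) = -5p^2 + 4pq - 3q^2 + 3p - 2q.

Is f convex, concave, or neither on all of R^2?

concave

f is quadratic, so its Hessian is the constant matrix H = [[-10, 4], [4, -6]].
det(H) = 44, tr(H) = -16.
det(H) > 0 and tr(H) < 0, so H is negative definite everywhere: concave.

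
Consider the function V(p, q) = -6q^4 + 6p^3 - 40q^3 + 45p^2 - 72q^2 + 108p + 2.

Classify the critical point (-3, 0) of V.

The mixed partial ∂²V/∂p∂q is 0, so the Hessian at any point is diag(V_pp, V_qq) = diag(18(2p + 5), -24(3q^2 + 10q + 6)).
At (-3, 0): H = diag(-18, -144).
Both eigenvalues are negative, so H is negative definite: a local maximum.

local maximum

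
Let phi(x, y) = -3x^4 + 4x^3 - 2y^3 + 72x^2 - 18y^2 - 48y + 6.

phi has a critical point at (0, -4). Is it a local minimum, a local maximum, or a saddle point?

local minimum

The mixed partial ∂²phi/∂x∂y is 0, so the Hessian at any point is diag(phi_xx, phi_yy) = diag(12(-3x^2 + 2x + 12), -12(y + 3)).
At (0, -4): H = diag(144, 12).
Both eigenvalues are positive, so H is positive definite: a local minimum.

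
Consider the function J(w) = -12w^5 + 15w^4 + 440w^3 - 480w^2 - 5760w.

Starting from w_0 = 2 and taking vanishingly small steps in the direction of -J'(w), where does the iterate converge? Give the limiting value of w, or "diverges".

J'(w) = -60(w - 4)(w - 3)(w + 2)(w + 4), so J'(2) = -2880.
Gradient descent moves in the -J' direction, i.e. w is increasing.
The nearest critical point in that direction is w = 3, where J'' = 2100 > 0 (a local minimum). The iterate converges there.

3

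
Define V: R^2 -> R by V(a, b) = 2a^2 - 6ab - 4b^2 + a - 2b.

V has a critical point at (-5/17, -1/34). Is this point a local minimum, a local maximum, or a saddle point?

The Hessian of V is constant: H = [[4, -6], [-6, -8]].
det(H) = 4·(-8) − (-6)² = -68.
Since det(H) < 0, H is indefinite and the critical point is a saddle point.

saddle point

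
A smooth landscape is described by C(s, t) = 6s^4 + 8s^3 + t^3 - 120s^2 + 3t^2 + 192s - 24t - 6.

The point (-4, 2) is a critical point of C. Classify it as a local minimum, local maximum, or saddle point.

The mixed partial ∂²C/∂s∂t is 0, so the Hessian at any point is diag(C_ss, C_tt) = diag(24(3s^2 + 2s - 10), 6(t + 1)).
At (-4, 2): H = diag(720, 18).
Both eigenvalues are positive, so H is positive definite: a local minimum.

local minimum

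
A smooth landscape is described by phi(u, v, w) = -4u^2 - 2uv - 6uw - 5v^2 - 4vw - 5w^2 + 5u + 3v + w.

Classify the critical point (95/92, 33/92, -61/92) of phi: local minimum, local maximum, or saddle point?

The Hessian is constant: H = [[-8, -2, -6], [-2, -10, -4], [-6, -4, -10]].
Leading principal minors: Δ₁ = -8, Δ₂ = 76, Δ₃ = -368.
The minors alternate sign starting negative (−, +, −), so H is negative definite: a local maximum.

local maximum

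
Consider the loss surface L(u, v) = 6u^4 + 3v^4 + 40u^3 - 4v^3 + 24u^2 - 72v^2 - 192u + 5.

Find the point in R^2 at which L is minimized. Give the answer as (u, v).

(1, 4)

L(u,v) separates as P(u) + Q(v) + 5, so its minimum is min P + min Q + 5.
P'(u) = 24(u - 1)(u + 2)(u + 4) vanishes at u ∈ {-4, -2, 1}; Q'(v) = 12v(v - 4)(v + 3) vanishes at v ∈ {-3, 0, 4}.
Local minima of P (where P''>0): P(-4)=128, P(1)=-122. Local minima of Q: Q(-3)=-297, Q(4)=-640.
So the global minimum of L is P(1) + Q(4) + 5 = -122 − 640 + 5 = -757, attained at (1, 4).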